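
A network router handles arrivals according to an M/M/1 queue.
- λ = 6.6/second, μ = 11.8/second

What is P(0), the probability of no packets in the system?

ρ = λ/μ = 6.6/11.8 = 0.5593
P(0) = 1 - ρ = 1 - 0.5593 = 0.4407
The server is idle 44.07% of the time.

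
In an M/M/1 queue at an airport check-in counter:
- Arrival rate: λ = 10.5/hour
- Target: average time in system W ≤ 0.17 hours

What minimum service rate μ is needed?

For M/M/1: W = 1/(μ-λ)
Need W ≤ 0.17, so 1/(μ-λ) ≤ 0.17
μ - λ ≥ 1/0.17 = 5.8824
μ ≥ 10.5 + 5.8824 = 16.3824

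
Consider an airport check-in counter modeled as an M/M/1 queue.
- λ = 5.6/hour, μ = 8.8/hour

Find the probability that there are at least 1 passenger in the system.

ρ = λ/μ = 5.6/8.8 = 0.6364
P(N ≥ n) = ρⁿ
P(N ≥ 1) = 0.6364^1
P(N ≥ 1) = 0.6364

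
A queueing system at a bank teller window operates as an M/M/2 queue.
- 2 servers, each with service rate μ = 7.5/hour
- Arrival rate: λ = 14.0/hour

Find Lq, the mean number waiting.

Traffic intensity: ρ = λ/(cμ) = 14.0/(2×7.5) = 0.9333
Since ρ = 0.9333 < 1, system is stable.
Offered load a = λ/μ = cρ = 14.0/7.5 = 1.8667
P₀ = [ Σₙ₌₀^1 aⁿ/n! + a^2/(2!(1-ρ)) ]⁻¹
Σ = a^0/0! + a^1/1! = 1.0000 + 1.8667 = 2.8667
a^2/(2!(1-ρ)) = 3.48444/(2 × 0.0666667) = 26.1333
P₀ = 1/(2.8667 + 26.1333) = 0.03448
Lq = P₀·a^2·ρ / (2!(1-ρ)²) = 0.034483 × 3.4844 × 0.93333 / (2 × 0.0044444) = 12.6161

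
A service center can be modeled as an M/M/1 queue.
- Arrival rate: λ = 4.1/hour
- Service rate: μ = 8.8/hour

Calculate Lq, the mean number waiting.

ρ = λ/μ = 4.1/8.8 = 0.4659
For M/M/1: Lq = λ²/(μ(μ-λ))
Lq = 16.81/(8.8 × 4.70)
Lq = 0.4064 customers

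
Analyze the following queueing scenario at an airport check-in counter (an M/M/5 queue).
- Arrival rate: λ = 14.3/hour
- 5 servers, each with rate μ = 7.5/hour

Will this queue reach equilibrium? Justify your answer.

Stability requires ρ = λ/(cμ) < 1
ρ = 14.3/(5 × 7.5) = 14.3/37.50 = 0.3813
Since 0.3813 < 1, the system is STABLE.
The servers are busy 38.13% of the time.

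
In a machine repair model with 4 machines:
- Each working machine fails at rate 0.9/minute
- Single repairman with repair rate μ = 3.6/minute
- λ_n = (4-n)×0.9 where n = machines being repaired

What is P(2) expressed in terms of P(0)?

P(2)/P(0) = ∏_{i=0}^{2-1} λ_i/μ_{i+1}
= (4-0)×0.9/3.6 × (4-1)×0.9/3.6
= 0.7500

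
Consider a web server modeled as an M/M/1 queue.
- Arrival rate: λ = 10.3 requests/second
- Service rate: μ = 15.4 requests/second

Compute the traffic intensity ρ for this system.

Server utilization: ρ = λ/μ
ρ = 10.3/15.4 = 0.6688
The server is busy 66.88% of the time.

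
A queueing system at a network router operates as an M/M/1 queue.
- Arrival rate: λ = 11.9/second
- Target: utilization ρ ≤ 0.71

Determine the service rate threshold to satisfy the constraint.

ρ = λ/μ, so μ = λ/ρ
μ ≥ 11.9/0.71 = 16.7606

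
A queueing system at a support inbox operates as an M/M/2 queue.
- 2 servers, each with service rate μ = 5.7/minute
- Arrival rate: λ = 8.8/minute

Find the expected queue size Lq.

Traffic intensity: ρ = λ/(cμ) = 8.8/(2×5.7) = 0.7719
Since ρ = 0.7719 < 1, system is stable.
Offered load a = λ/μ = cρ = 8.8/5.7 = 1.5439
P₀ = [ Σₙ₌₀^1 aⁿ/n! + a^2/(2!(1-ρ)) ]⁻¹
Σ = a^0/0! + a^1/1! = 1.0000 + 1.5439 = 2.5439
a^2/(2!(1-ρ)) = 2.3835/(2 × 0.22807) = 5.2254
P₀ = 1/(2.5439 + 5.2254) = 0.1287
Lq = P₀·a^2·ρ / (2!(1-ρ)²) = 0.128713 × 2.38350 × 0.771930 / (2 × 0.0520160) = 2.2764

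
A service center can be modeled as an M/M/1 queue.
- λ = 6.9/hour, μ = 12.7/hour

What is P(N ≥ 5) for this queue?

ρ = λ/μ = 6.9/12.7 = 0.5433
P(N ≥ n) = ρⁿ
P(N ≥ 5) = 0.5433^5
P(N ≥ 5) = 0.04734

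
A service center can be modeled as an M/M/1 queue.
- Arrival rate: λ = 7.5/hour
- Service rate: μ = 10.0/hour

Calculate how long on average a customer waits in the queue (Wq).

First, compute utilization: ρ = λ/μ = 7.5/10.0 = 0.7500
For M/M/1: Wq = λ/(μ(μ-λ))
Wq = 7.5/(10.0 × (10.0-7.5))
Wq = 7.5/(10.0 × 2.50)
Wq = 0.3000 hours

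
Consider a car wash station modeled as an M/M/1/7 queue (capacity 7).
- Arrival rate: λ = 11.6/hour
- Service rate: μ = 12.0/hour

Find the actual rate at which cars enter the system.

ρ = λ/μ = 11.6/12.0 = 0.966667
P₀ = (1-ρ)/(1-ρ^(K+1)) = (1-0.966667)/(1-0.966667^8) = 0.03333/0.2375 = 0.1403
P_K = P₀×ρ^K = 0.1403 × 0.966667^7 = 0.1403 × 0.7887 = 0.1107
λ_eff = λ(1-P_K) = 11.6 × (1 - 0.11068) = 11.6 × 0.88932 = 10.3161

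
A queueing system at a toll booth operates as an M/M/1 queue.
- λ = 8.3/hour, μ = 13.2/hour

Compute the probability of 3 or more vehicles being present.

ρ = λ/μ = 8.3/13.2 = 0.6288
P(N ≥ n) = ρⁿ
P(N ≥ 3) = 0.6288^3
P(N ≥ 3) = 0.2486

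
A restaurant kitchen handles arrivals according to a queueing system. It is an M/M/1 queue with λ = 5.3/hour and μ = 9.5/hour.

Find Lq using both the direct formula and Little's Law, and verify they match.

Method 1 (direct): Lq = λ²/(μ(μ-λ)) = 28.09/(9.5 × 4.20) = 0.7040

Method 2 (Little's Law):
W = 1/(μ-λ) = 1/4.20 = 0.238095
Wq = W - 1/μ = 0.238095 - 0.105263 = 0.13283
Lq = λWq = 5.3 × 0.13283 = 0.7040 ✔ (matches Method 1)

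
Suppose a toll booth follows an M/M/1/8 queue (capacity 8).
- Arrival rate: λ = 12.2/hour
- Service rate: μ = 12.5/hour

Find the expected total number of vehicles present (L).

ρ = λ/μ = 12.2/12.5 = 0.9760
P₀ = (1-ρ)/(1-ρ^(K+1)) = (1-0.9760)/(1-0.9760^9) = 0.02400/0.1964 = 0.1222
P_K = P₀×ρ^K = 0.1222 × 0.9760^8 = 0.1222 × 0.8234 = 0.1006
L = ρ[1 - (K+1)ρ^K + Kρ^(K+1)] / [(1-ρ)(1-ρ^(K+1))]
L = 0.9760 × (1 - 9×0.823377 + 8×0.803616) / ((1 - 0.9760) × (1 - 0.803616)) = 3.8382 vehicles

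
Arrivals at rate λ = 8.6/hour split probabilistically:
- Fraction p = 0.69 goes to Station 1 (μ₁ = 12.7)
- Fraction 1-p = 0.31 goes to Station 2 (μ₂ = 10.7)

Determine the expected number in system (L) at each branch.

Effective rates: λ₁ = 8.6×0.69 = 5.934, λ₂ = 8.6×0.31 = 2.666
Station 1: ρ₁ = 5.934/12.7 = 0.46724, L₁ = ρ₁/(1-ρ₁) = 0.46724/(1-0.46724) = 0.8770
Station 2: ρ₂ = 2.666/10.7 = 0.24916, L₂ = ρ₂/(1-ρ₂) = 0.24916/(1-0.24916) = 0.3318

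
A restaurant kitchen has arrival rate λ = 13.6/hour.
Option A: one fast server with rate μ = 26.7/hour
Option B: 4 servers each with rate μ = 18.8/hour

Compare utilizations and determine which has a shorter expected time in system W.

Option A: single server μ = 26.7 (M/M/1)
  ρ_A = 13.6/26.7 = 0.5094
  W_A = 1/(μ-λ) = 1/(26.7-13.6) = 1/13.10 = 0.07634

Option B: 4 servers μ = 18.8 (M/M/4)
  ρ_B = λ/(cμ) = 13.6/(4×18.8) = 0.1809
  Offered load a = λ/μ = cρ = 13.6/18.8 = 0.7234
  P₀ = [ Σₙ₌₀^3 aⁿ/n! + a^4/(4!(1-ρ)) ]⁻¹
  Σ = a^0/0! + a^1/1! + a^2/2! + a^3/3! = 1.0000 + 0.7234 + 0.2617 + 0.06309 = 2.0482
  a^4/(4!(1-ρ)) = 0.2739/(24 × 0.8191) = 0.01393
  P₀ = 1/(2.0482 + 0.01393) = 0.4849
  Lq = P₀·a^4·ρ / (4!(1-ρ)²) = 0.48495 × 0.27386 × 0.18085 / (24 × 0.67100) = 0.001491
  Wq_B = Lq/λ = 0.0014914/13.6 = 0.0001097
  W_B = Wq_B + 1/μ = 0.0001097 + 0.05319 = 0.05330

Since W_B = 0.05330 < W_A = 0.07634, Option B (multiple servers) has the shorter time in system.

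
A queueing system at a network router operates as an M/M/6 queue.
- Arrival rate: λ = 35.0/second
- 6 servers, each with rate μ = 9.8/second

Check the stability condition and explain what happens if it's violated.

Stability requires ρ = λ/(cμ) < 1
ρ = 35.0/(6 × 9.8) = 35.0/58.80 = 0.5952
Since 0.5952 < 1, the system is STABLE.
The servers are busy 59.52% of the time.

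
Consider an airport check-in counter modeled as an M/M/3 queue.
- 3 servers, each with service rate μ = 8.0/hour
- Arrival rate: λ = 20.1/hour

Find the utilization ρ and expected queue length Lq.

Traffic intensity: ρ = λ/(cμ) = 20.1/(3×8.0) = 0.8375
Since ρ = 0.8375 < 1, system is stable.
Offered load a = λ/μ = cρ = 20.1/8.0 = 2.5125
P₀ = [ Σₙ₌₀^2 aⁿ/n! + a^3/(3!(1-ρ)) ]⁻¹
Σ = a^0/0! + a^1/1! + a^2/2! = 1.0000 + 2.5125 + 3.1563 = 6.6688
a^3/(3!(1-ρ)) = 15.8605/(6 × 0.1625) = 16.2672
P₀ = 1/(6.6688 + 16.2672) = 0.04360
Lq = P₀·a^3·ρ / (3!(1-ρ)²) = 0.043599 × 15.8605 × 0.83750 / (6 × 0.026406) = 3.6553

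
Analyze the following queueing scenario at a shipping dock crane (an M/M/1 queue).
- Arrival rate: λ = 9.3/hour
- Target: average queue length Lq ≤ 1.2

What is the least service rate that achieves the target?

For M/M/1: Lq = λ²/(μ(μ-λ))
Need Lq ≤ 1.2, i.e. μ(μ-λ) ≥ λ²/1.2
μ² - 9.3μ - 86.49/1.2 ≥ 0  →  μ² - 9.3μ - 72.0750 ≥ 0
Quadratic formula (positive root): μ = [λ + √(λ² + 4×72.0750)]/2
Discriminant: 86.49 + 4×72.0750 = 374.7900, √374.7900 = 19.35949
μ ≥ (9.3 + 19.35949)/2 = 14.3297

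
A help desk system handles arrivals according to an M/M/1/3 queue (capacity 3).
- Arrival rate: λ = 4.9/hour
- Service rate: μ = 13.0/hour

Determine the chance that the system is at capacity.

ρ = λ/μ = 4.9/13.0 = 0.3769
P₀ = (1-ρ)/(1-ρ^(K+1)) = (1-0.3769)/(1-0.3769^4) = 0.6231/0.9798 = 0.6359
P_K = P₀×ρ^K = 0.6359 × 0.3769^3 = 0.6359 × 0.05354 = 0.03405
Blocking probability = 3.41%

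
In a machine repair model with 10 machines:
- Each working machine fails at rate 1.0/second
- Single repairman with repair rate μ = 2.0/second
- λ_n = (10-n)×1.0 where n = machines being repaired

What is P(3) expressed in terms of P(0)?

P(3)/P(0) = ∏_{i=0}^{3-1} λ_i/μ_{i+1}
= (10-0)×1.0/2.0 × (10-1)×1.0/2.0 × (10-2)×1.0/2.0
= 90.0000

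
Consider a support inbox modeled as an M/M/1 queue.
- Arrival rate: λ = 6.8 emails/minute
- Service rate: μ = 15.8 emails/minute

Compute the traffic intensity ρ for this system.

Server utilization: ρ = λ/μ
ρ = 6.8/15.8 = 0.4304
The server is busy 43.04% of the time.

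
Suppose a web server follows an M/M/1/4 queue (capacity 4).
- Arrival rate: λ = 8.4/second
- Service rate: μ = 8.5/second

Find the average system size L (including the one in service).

ρ = λ/μ = 8.4/8.5 = 0.9882
P₀ = (1-ρ)/(1-ρ^(K+1)) = (1-0.9882)/(1-0.9882^5) = 0.01180/0.05762 = 0.2048
P_K = P₀×ρ^K = 0.2048 × 0.9882^4 = 0.2048 × 0.9536 = 0.1953
L = ρ[1 - (K+1)ρ^K + Kρ^(K+1)] / [(1-ρ)(1-ρ^(K+1))]
L = 0.9882 × (1 - 5×0.95362889 + 4×0.94237607) / ((1 - 0.9882) × (1 - 0.94237607)) = 1.9763 requests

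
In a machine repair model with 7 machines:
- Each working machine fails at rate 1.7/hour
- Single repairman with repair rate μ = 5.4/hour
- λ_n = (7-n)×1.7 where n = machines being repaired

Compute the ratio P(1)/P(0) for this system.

P(1)/P(0) = ∏_{i=0}^{1-1} λ_i/μ_{i+1}
= (7-0)×1.7/5.4
= 2.2037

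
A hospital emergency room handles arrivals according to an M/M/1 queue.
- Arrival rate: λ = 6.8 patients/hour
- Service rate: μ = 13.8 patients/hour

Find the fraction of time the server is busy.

Server utilization: ρ = λ/μ
ρ = 6.8/13.8 = 0.4928
The server is busy 49.28% of the time.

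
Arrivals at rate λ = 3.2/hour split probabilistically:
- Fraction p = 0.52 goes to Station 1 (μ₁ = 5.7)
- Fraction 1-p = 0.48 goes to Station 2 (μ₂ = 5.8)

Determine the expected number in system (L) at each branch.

Effective rates: λ₁ = 3.2×0.52 = 1.664, λ₂ = 3.2×0.48 = 1.536
Station 1: ρ₁ = 1.664/5.7 = 0.29193, L₁ = ρ₁/(1-ρ₁) = 0.29193/(1-0.29193) = 0.4123
Station 2: ρ₂ = 1.536/5.8 = 0.2648, L₂ = ρ₂/(1-ρ₂) = 0.2648/(1-0.2648) = 0.3602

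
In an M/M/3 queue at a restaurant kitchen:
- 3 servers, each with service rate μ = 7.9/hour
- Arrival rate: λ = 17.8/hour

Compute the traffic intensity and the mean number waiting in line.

Traffic intensity: ρ = λ/(cμ) = 17.8/(3×7.9) = 0.7511
Since ρ = 0.7511 < 1, system is stable.
Offered load a = λ/μ = cρ = 17.8/7.9 = 2.2532
P₀ = [ Σₙ₌₀^2 aⁿ/n! + a^3/(3!(1-ρ)) ]⁻¹
Σ = a^0/0! + a^1/1! + a^2/2! = 1.00000 + 2.25316 + 2.53838 = 5.7915
a^3/(3!(1-ρ)) = 11.43875/(6 × 0.2489451) = 7.6581
P₀ = 1/(5.7915 + 7.6581) = 0.07435
Lq = P₀·a^3·ρ / (3!(1-ρ)²) = 0.074351 × 11.4388 × 0.75105 / (6 × 0.061974) = 1.7178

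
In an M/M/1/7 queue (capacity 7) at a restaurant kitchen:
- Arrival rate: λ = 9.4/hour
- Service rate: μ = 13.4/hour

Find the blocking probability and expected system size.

ρ = λ/μ = 9.4/13.4 = 0.7015
P₀ = (1-ρ)/(1-ρ^(K+1)) = (1-0.7015)/(1-0.7015^8) = 0.2985/0.9414 = 0.3171
P_K = P₀×ρ^K = 0.3171 × 0.7015^7 = 0.3171 × 0.08360 = 0.02651
Blocking probability P_7 = 0.02651 (2.65%)
L = ρ[1 - (K+1)ρ^K + Kρ^(K+1)] / [(1-ρ)(1-ρ^(K+1))]
L = 0.7015 × (1 - 8×0.083598 + 7×0.058644) / ((1 - 0.7015) × (1 - 0.058644)) = 1.8517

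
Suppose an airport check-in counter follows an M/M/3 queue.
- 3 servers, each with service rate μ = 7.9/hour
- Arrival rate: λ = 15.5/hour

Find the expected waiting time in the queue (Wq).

Traffic intensity: ρ = λ/(cμ) = 15.5/(3×7.9) = 0.6540
Since ρ = 0.6540 < 1, system is stable.
Offered load a = λ/μ = cρ = 15.5/7.9 = 1.9620
P₀ = [ Σₙ₌₀^2 aⁿ/n! + a^3/(3!(1-ρ)) ]⁻¹
Σ = a^0/0! + a^1/1! + a^2/2! = 1.0000 + 1.9620 + 1.9248 = 4.8868
a^3/(3!(1-ρ)) = 7.5529/(6 × 0.34599) = 3.6383
P₀ = 1/(4.8868 + 3.6383) = 0.1173
Lq = P₀·a^3·ρ / (3!(1-ρ)²) = 0.11730 × 7.5529 × 0.65401 / (6 × 0.11971) = 0.8067
Wq = Lq/λ = 0.8067/15.5 = 0.05205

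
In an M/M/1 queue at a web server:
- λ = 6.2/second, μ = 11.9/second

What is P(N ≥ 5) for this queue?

ρ = λ/μ = 6.2/11.9 = 0.5210
P(N ≥ n) = ρⁿ
P(N ≥ 5) = 0.5210^5
P(N ≥ 5) = 0.03839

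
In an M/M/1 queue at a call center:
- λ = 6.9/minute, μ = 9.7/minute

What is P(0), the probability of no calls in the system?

ρ = λ/μ = 6.9/9.7 = 0.7113
P(0) = 1 - ρ = 1 - 0.7113 = 0.2887
The server is idle 28.87% of the time.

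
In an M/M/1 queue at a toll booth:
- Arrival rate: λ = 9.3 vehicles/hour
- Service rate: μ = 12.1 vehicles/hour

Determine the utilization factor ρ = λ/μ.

Server utilization: ρ = λ/μ
ρ = 9.3/12.1 = 0.7686
The server is busy 76.86% of the time.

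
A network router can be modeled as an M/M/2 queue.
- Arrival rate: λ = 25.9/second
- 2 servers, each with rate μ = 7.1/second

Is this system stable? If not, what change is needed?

Stability requires ρ = λ/(cμ) < 1
ρ = 25.9/(2 × 7.1) = 25.9/14.20 = 1.8239
Since 1.8239 ≥ 1, the system is UNSTABLE.
Need c > λ/μ = 25.9/7.1 = 3.65.
Minimum servers needed: c = 4.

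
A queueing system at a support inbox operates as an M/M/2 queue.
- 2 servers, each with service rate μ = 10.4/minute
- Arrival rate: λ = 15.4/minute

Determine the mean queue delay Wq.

Traffic intensity: ρ = λ/(cμ) = 15.4/(2×10.4) = 0.7404
Since ρ = 0.7404 < 1, system is stable.
Offered load a = λ/μ = cρ = 15.4/10.4 = 1.4808
P₀ = [ Σₙ₌₀^1 aⁿ/n! + a^2/(2!(1-ρ)) ]⁻¹
Σ = a^0/0! + a^1/1! = 1.0000 + 1.4808 = 2.4808
a^2/(2!(1-ρ)) = 2.1927/(2 × 0.25962) = 4.2229
P₀ = 1/(2.4808 + 4.2229) = 0.1492
Lq = P₀·a^2·ρ / (2!(1-ρ)²) = 0.14917 × 2.1927 × 0.74038 / (2 × 0.067400) = 1.7965
Wq = Lq/λ = 1.7965/15.4 = 0.1167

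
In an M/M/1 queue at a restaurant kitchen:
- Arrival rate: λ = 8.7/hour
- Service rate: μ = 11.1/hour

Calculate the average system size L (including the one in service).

ρ = λ/μ = 8.7/11.1 = 0.7838
For M/M/1: L = λ/(μ-λ)
L = 8.7/(11.1-8.7) = 8.7/2.40
L = 3.6250 orders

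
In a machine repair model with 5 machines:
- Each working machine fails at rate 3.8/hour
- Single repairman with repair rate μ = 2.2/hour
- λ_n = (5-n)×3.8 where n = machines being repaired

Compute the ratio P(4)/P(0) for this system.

P(4)/P(0) = ∏_{i=0}^{4-1} λ_i/μ_{i+1}
= (5-0)×3.8/2.2 × (5-1)×3.8/2.2 × (5-2)×3.8/2.2 × (5-3)×3.8/2.2
= 1068.1320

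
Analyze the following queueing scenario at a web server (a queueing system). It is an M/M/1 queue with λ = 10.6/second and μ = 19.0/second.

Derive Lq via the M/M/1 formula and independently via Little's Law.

Method 1 (direct): Lq = λ²/(μ(μ-λ)) = 112.36/(19.0 × 8.40) = 0.7040

Method 2 (Little's Law):
W = 1/(μ-λ) = 1/8.40 = 0.119048
Wq = W - 1/μ = 0.119048 - 0.0526316 = 0.066416
Lq = λWq = 10.6 × 0.066416 = 0.7040 ✔ (matches Method 1)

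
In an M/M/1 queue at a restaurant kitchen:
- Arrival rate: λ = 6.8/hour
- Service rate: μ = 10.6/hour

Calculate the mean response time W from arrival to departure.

First, compute utilization: ρ = λ/μ = 6.8/10.6 = 0.6415
For M/M/1: W = 1/(μ-λ)
W = 1/(10.6-6.8) = 1/3.80
W = 0.2632 hours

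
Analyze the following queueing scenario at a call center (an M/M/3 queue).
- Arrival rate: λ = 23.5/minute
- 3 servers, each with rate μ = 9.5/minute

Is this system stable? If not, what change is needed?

Stability requires ρ = λ/(cμ) < 1
ρ = 23.5/(3 × 9.5) = 23.5/28.50 = 0.8246
Since 0.8246 < 1, the system is STABLE.
The servers are busy 82.46% of the time.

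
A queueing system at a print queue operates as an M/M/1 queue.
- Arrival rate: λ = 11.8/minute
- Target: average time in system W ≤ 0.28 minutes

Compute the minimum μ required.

For M/M/1: W = 1/(μ-λ)
Need W ≤ 0.28, so 1/(μ-λ) ≤ 0.28
μ - λ ≥ 1/0.28 = 3.5714
μ ≥ 11.8 + 3.5714 = 15.3714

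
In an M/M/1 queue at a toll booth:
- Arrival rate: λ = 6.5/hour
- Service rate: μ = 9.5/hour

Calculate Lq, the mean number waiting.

ρ = λ/μ = 6.5/9.5 = 0.6842
For M/M/1: Lq = λ²/(μ(μ-λ))
Lq = 42.25/(9.5 × 3.00)
Lq = 1.4825 vehicles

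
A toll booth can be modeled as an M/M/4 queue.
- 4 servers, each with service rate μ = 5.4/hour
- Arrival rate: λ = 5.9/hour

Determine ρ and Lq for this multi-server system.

Traffic intensity: ρ = λ/(cμ) = 5.9/(4×5.4) = 0.2731
Since ρ = 0.2731 < 1, system is stable.
Offered load a = λ/μ = cρ = 5.9/5.4 = 1.0926
P₀ = [ Σₙ₌₀^3 aⁿ/n! + a^4/(4!(1-ρ)) ]⁻¹
Σ = a^0/0! + a^1/1! + a^2/2! + a^3/3! = 1.0000 + 1.0926 + 0.5969 + 0.2174 = 2.9069
a^4/(4!(1-ρ)) = 1.4251/(24 × 0.7269) = 0.08169
P₀ = 1/(2.9069 + 0.08169) = 0.3346
Lq = P₀·a^4·ρ / (4!(1-ρ)²) = 0.3346 × 1.4251 × 0.2731 / (24 × 0.5283) = 0.01027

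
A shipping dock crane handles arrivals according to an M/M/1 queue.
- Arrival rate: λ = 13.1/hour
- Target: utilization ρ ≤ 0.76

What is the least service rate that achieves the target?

ρ = λ/μ, so μ = λ/ρ
μ ≥ 13.1/0.76 = 17.2368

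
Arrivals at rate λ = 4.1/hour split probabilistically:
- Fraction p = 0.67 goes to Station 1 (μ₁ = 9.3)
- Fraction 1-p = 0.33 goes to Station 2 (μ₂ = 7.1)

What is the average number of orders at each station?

Effective rates: λ₁ = 4.1×0.67 = 2.747, λ₂ = 4.1×0.33 = 1.353
Station 1: ρ₁ = 2.747/9.3 = 0.2954, L₁ = ρ₁/(1-ρ₁) = 0.2954/(1-0.2954) = 0.4192
Station 2: ρ₂ = 1.353/7.1 = 0.19056, L₂ = ρ₂/(1-ρ₂) = 0.19056/(1-0.19056) = 0.2354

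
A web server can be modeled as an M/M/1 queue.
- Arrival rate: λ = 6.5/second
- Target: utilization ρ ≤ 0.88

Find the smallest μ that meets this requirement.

ρ = λ/μ, so μ = λ/ρ
μ ≥ 6.5/0.88 = 7.3864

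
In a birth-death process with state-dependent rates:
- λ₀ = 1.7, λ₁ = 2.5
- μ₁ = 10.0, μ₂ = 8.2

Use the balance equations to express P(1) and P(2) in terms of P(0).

Balance equations:
State 0: λ₀P₀ = μ₁P₁ → P₁ = (λ₀/μ₁)P₀ = (1.7/10.0)P₀ = 0.1700P₀
State 1: P₂ = (λ₀λ₁)/(μ₁μ₂)P₀ = (1.7×2.5)/(10.0×8.2)P₀ = 0.05183P₀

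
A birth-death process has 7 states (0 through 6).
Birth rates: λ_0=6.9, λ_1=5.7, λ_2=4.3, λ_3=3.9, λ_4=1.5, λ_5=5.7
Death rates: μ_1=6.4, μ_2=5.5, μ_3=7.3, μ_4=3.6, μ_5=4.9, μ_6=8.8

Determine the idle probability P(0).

Ratios P(n)/P(0) = (λ₀···λₙ₋₁)/(μ₁···μₙ):
P(1)/P(0) = (6.9)/(6.4) = 1.0781
P(2)/P(0) = (6.9×5.7)/(6.4×5.5) = 1.1173
P(3)/P(0) = (6.9×5.7×4.3)/(6.4×5.5×7.3) = 0.65815
P(4)/P(0) = (6.9×5.7×4.3×3.9)/(6.4×5.5×7.3×3.6) = 0.71300
P(5)/P(0) = (6.9×5.7×4.3×3.9×1.5)/(6.4×5.5×7.3×3.6×4.9) = 0.21827
P(6)/P(0) = (6.9×5.7×4.3×3.9×1.5×5.7)/(6.4×5.5×7.3×3.6×4.9×8.8) = 0.14138

Normalization: ∑ P(n) = 1
P(0) × (1.0000 + 1.0781 + 1.1173 + 0.65815 + 0.71300 + 0.21827 + 0.14138) = 1
P(0) × 4.9262 = 1
P(0) = 1/4.9262 = 0.2030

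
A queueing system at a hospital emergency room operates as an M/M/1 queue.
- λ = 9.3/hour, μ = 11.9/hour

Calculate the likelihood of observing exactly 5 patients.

ρ = λ/μ = 9.3/11.9 = 0.781513
P(n) = (1-ρ)ρⁿ
P(5) = (1-0.781513) × 0.781513^5
P(5) = 0.21849 × 0.29153
P(5) = 0.06370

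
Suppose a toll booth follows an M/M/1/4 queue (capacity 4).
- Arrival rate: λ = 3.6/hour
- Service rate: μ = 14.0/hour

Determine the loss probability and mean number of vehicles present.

ρ = λ/μ = 3.6/14.0 = 0.257143
P₀ = (1-ρ)/(1-ρ^(K+1)) = (1-0.257143)/(1-0.257143^5) = 0.7429/0.9989 = 0.7437
P_K = P₀×ρ^K = 0.74369 × 0.257143^4 = 0.74369 × 0.0043722 = 0.003252
Blocking probability P_4 = 0.003252 (0.33%)
L = ρ[1 - (K+1)ρ^K + Kρ^(K+1)] / [(1-ρ)(1-ρ^(K+1))]
L = 0.257143 × (1 - 5×0.004372 + 4×0.001124) / ((1 - 0.257143) × (1 - 0.001124)) = 0.3405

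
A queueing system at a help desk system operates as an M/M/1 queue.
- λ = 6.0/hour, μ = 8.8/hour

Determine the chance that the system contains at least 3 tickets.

ρ = λ/μ = 6.0/8.8 = 0.68182
P(N ≥ n) = ρⁿ
P(N ≥ 3) = 0.68182^3
P(N ≥ 3) = 0.3170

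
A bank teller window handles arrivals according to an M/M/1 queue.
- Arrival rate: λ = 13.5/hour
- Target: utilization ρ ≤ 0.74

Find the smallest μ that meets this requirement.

ρ = λ/μ, so μ = λ/ρ
μ ≥ 13.5/0.74 = 18.2432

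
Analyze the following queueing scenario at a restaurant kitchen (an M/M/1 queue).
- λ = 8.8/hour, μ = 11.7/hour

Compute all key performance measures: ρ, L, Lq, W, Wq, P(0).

Step 1: ρ = λ/μ = 8.8/11.7 = 0.7521
Step 2: L = λ/(μ-λ) = 8.8/2.90 = 3.0345
Step 3: Lq = λ²/(μ(μ-λ)) = 77.44/(11.7×2.90) = 2.2823
Step 4: W = 1/(μ-λ) = 1/2.90 = 0.34483
Step 5: Wq = λ/(μ(μ-λ)) = 8.8/(11.7×2.90) = 0.2594
Step 6: P(0) = 1-ρ = 0.2479
Verify: L = λW = 8.8×0.34483 = 3.0345 ✔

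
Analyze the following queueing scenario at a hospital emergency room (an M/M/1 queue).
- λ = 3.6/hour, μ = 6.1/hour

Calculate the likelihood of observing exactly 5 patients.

ρ = λ/μ = 3.6/6.1 = 0.59016
P(n) = (1-ρ)ρⁿ
P(5) = (1-0.59016) × 0.59016^5
P(5) = 0.4098 × 0.07159
P(5) = 0.02934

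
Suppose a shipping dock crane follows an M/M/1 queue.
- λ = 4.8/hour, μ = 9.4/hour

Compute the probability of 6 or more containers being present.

ρ = λ/μ = 4.8/9.4 = 0.51064
P(N ≥ n) = ρⁿ
P(N ≥ 6) = 0.51064^6
P(N ≥ 6) = 0.01773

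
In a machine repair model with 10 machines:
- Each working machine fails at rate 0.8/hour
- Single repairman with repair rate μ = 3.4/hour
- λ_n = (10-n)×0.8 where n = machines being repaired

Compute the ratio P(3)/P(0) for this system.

P(3)/P(0) = ∏_{i=0}^{3-1} λ_i/μ_{i+1}
= (10-0)×0.8/3.4 × (10-1)×0.8/3.4 × (10-2)×0.8/3.4
= 9.3792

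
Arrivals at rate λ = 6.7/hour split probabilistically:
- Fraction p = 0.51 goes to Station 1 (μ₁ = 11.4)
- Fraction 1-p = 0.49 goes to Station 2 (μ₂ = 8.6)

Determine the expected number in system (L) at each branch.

Effective rates: λ₁ = 6.7×0.51 = 3.417, λ₂ = 6.7×0.49 = 3.283
Station 1: ρ₁ = 3.417/11.4 = 0.2997, L₁ = ρ₁/(1-ρ₁) = 0.2997/(1-0.2997) = 0.4280
Station 2: ρ₂ = 3.283/8.6 = 0.381744, L₂ = ρ₂/(1-ρ₂) = 0.381744/(1-0.381744) = 0.6175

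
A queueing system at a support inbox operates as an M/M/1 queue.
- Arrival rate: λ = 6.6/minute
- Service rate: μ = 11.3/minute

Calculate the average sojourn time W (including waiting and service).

First, compute utilization: ρ = λ/μ = 6.6/11.3 = 0.5841
For M/M/1: W = 1/(μ-λ)
W = 1/(11.3-6.6) = 1/4.70
W = 0.2128 minutes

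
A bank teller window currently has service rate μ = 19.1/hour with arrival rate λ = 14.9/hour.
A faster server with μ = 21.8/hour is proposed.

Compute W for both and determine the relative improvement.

System 1: ρ₁ = 14.9/19.1 = 0.7801, W₁ = 1/(19.1-14.9) = 0.23810
System 2: ρ₂ = 14.9/21.8 = 0.6835, W₂ = 1/(21.8-14.9) = 0.14493
Improvement: (W₁-W₂)/W₁ = (0.23810-0.14493)/0.23810 = 39.13%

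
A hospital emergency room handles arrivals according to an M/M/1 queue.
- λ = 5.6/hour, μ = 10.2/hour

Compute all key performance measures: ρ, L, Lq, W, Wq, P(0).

Step 1: ρ = λ/μ = 5.6/10.2 = 0.5490
Step 2: L = λ/(μ-λ) = 5.6/4.60 = 1.2174
Step 3: Lq = λ²/(μ(μ-λ)) = 31.36/(10.2×4.60) = 0.6684
Step 4: W = 1/(μ-λ) = 1/4.60 = 0.2174
Step 5: Wq = λ/(μ(μ-λ)) = 5.6/(10.2×4.60) = 0.1194
Step 6: P(0) = 1-ρ = 0.4510
Verify: L = λW = 5.6×0.2174 = 1.2174 ✔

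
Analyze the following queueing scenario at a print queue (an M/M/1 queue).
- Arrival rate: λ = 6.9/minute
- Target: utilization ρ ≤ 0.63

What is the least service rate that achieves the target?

ρ = λ/μ, so μ = λ/ρ
μ ≥ 6.9/0.63 = 10.9524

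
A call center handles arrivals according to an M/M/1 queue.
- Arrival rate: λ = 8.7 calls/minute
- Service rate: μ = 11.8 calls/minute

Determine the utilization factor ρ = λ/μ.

Server utilization: ρ = λ/μ
ρ = 8.7/11.8 = 0.7373
The server is busy 73.73% of the time.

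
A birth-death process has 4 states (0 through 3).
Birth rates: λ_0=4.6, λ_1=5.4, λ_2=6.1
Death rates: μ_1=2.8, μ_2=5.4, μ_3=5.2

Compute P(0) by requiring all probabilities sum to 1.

Ratios P(n)/P(0) = (λ₀···λₙ₋₁)/(μ₁···μₙ):
P(1)/P(0) = (4.6)/(2.8) = 1.64286
P(2)/P(0) = (4.6×5.4)/(2.8×5.4) = 1.64286
P(3)/P(0) = (4.6×5.4×6.1)/(2.8×5.4×5.2) = 1.92720

Normalization: ∑ P(n) = 1
P(0) × (1.00000 + 1.64286 + 1.64286 + 1.92720) = 1
P(0) × 6.2129 = 1
P(0) = 1/6.2129 = 0.1610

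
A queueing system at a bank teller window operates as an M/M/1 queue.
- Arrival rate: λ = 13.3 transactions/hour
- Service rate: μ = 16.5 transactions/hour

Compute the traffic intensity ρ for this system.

Server utilization: ρ = λ/μ
ρ = 13.3/16.5 = 0.8061
The server is busy 80.61% of the time.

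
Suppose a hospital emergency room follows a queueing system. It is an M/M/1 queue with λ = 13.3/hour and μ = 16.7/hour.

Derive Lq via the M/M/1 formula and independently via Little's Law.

Method 1 (direct): Lq = λ²/(μ(μ-λ)) = 176.89/(16.7 × 3.40) = 3.1154

Method 2 (Little's Law):
W = 1/(μ-λ) = 1/3.40 = 0.29412
Wq = W - 1/μ = 0.29412 - 0.059880 = 0.23424
Lq = λWq = 13.3 × 0.23424 = 3.1154 ✔ (matches Method 1)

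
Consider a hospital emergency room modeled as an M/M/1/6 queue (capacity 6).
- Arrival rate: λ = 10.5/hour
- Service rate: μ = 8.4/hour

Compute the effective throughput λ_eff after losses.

ρ = λ/μ = 10.5/8.4 = 1.2500
P₀ = (1-ρ)/(1-ρ^(K+1)) = (1-1.2500)/(1-1.2500^7) = -0.2500/-3.7684 = 0.06634
P_K = P₀×ρ^K = 0.06634 × 1.2500^6 = 0.06634 × 3.8147 = 0.2531
λ_eff = λ(1-P_K) = 10.5 × (1 - 0.253073) = 10.5 × 0.746927 = 7.8427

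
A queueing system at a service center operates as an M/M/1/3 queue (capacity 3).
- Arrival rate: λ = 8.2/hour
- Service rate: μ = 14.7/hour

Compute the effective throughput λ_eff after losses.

ρ = λ/μ = 8.2/14.7 = 0.55782
P₀ = (1-ρ)/(1-ρ^(K+1)) = (1-0.55782)/(1-0.55782^4) = 0.4422/0.9032 = 0.4896
P_K = P₀×ρ^K = 0.48958 × 0.55782^3 = 0.48958 × 0.17357 = 0.08498
λ_eff = λ(1-P_K) = 8.2 × (1 - 0.08498) = 8.2 × 0.91502 = 7.5032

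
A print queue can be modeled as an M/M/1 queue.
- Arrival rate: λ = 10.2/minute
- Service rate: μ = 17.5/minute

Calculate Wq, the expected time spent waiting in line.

First, compute utilization: ρ = λ/μ = 10.2/17.5 = 0.5829
For M/M/1: Wq = λ/(μ(μ-λ))
Wq = 10.2/(17.5 × (17.5-10.2))
Wq = 10.2/(17.5 × 7.30)
Wq = 0.07984 minutes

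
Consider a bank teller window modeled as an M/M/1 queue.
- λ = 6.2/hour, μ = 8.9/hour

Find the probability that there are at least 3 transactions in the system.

ρ = λ/μ = 6.2/8.9 = 0.69663
P(N ≥ n) = ρⁿ
P(N ≥ 3) = 0.69663^3
P(N ≥ 3) = 0.3381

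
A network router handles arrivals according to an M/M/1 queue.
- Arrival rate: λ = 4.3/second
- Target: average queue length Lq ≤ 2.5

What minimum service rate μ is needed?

For M/M/1: Lq = λ²/(μ(μ-λ))
Need Lq ≤ 2.5, i.e. μ(μ-λ) ≥ λ²/2.5
μ² - 4.3μ - 18.49/2.5 ≥ 0  →  μ² - 4.3μ - 7.3960 ≥ 0
Quadratic formula (positive root): μ = [λ + √(λ² + 4×7.3960)]/2
Discriminant: 18.49 + 4×7.3960 = 48.0740, √48.0740 = 6.93354
μ ≥ (4.3 + 6.93354)/2 = 5.6168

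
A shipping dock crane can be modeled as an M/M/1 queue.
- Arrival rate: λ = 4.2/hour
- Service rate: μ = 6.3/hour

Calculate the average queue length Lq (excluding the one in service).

ρ = λ/μ = 4.2/6.3 = 0.6667
For M/M/1: Lq = λ²/(μ(μ-λ))
Lq = 17.64/(6.3 × 2.10)
Lq = 1.3333 containers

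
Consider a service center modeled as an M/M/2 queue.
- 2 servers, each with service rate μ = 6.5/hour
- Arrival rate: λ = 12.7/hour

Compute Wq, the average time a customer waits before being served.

Traffic intensity: ρ = λ/(cμ) = 12.7/(2×6.5) = 0.9769
Since ρ = 0.9769 < 1, system is stable.
Offered load a = λ/μ = cρ = 12.7/6.5 = 1.9538
P₀ = [ Σₙ₌₀^1 aⁿ/n! + a^2/(2!(1-ρ)) ]⁻¹
Σ = a^0/0! + a^1/1! = 1.0000 + 1.9538 = 2.9538
a^2/(2!(1-ρ)) = 3.81751/(2 × 0.0230769) = 82.7128
P₀ = 1/(2.9538 + 82.7128) = 0.01167
Lq = P₀·a^2·ρ / (2!(1-ρ)²) = 0.011673152 × 3.8175148 × 0.97692308 / (2 × 0.00053254438) = 40.8737
Wq = Lq/λ = 40.8737/12.7 = 3.2184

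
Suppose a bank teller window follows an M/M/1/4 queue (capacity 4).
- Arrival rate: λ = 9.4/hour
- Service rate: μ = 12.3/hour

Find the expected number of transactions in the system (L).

ρ = λ/μ = 9.4/12.3 = 0.76423
P₀ = (1-ρ)/(1-ρ^(K+1)) = (1-0.76423)/(1-0.76423^5) = 0.23577/0.73931 = 0.3189
P_K = P₀×ρ^K = 0.3189 × 0.76423^4 = 0.3189 × 0.3411 = 0.1088
L = ρ[1 - (K+1)ρ^K + Kρ^(K+1)] / [(1-ρ)(1-ρ^(K+1))]
L = 0.76423 × (1 - 5×0.341111 + 4×0.260688) / ((1 - 0.76423) × (1 - 0.260688)) = 1.4784 transactions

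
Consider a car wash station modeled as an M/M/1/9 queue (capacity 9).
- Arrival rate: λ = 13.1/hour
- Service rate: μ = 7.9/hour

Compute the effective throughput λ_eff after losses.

ρ = λ/μ = 13.1/7.9 = 1.65823
P₀ = (1-ρ)/(1-ρ^(K+1)) = (1-1.65823)/(1-1.65823^10) = -0.6582/-156.1982 = 0.004214
P_K = P₀×ρ^K = 0.004214 × 1.65823^9 = 0.004214 × 94.7988 = 0.3995
λ_eff = λ(1-P_K) = 13.1 × (1 - 0.39949) = 13.1 × 0.60051 = 7.8667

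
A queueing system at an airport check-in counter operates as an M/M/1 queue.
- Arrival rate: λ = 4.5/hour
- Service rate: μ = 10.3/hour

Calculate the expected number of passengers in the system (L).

ρ = λ/μ = 4.5/10.3 = 0.4369
For M/M/1: L = λ/(μ-λ)
L = 4.5/(10.3-4.5) = 4.5/5.80
L = 0.7759 passengers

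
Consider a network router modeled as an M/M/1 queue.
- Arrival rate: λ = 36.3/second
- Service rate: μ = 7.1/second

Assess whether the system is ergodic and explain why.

Stability requires ρ = λ/(cμ) < 1
ρ = 36.3/(1 × 7.1) = 36.3/7.10 = 5.1127
Since 5.1127 ≥ 1, the system is UNSTABLE.
Queue grows without bound. Need μ > λ = 36.3.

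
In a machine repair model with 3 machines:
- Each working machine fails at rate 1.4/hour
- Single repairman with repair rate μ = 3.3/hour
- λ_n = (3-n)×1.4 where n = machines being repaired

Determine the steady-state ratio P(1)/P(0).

P(1)/P(0) = ∏_{i=0}^{1-1} λ_i/μ_{i+1}
= (3-0)×1.4/3.3
= 1.2727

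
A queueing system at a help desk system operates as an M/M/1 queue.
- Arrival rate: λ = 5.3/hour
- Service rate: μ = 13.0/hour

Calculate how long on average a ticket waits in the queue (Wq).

First, compute utilization: ρ = λ/μ = 5.3/13.0 = 0.4077
For M/M/1: Wq = λ/(μ(μ-λ))
Wq = 5.3/(13.0 × (13.0-5.3))
Wq = 5.3/(13.0 × 7.70)
Wq = 0.05295 hours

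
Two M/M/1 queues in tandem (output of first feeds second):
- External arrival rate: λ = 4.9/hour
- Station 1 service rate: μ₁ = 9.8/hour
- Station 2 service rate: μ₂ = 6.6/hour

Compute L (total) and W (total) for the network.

By Jackson's theorem, each station behaves as independent M/M/1.
Station 1: ρ₁ = 4.9/9.8 = 0.5000, L₁ = ρ₁/(1-ρ₁) = λ/(μ₁-λ) = 4.9/4.90 = 1.0000
Station 2: ρ₂ = 4.9/6.6 = 0.7424, L₂ = ρ₂/(1-ρ₂) = λ/(μ₂-λ) = 4.9/1.70 = 2.8824
Total: L = L₁ + L₂ = 1.0000 + 2.8824 = 3.8824
W = L/λ = 3.8824/4.9 = 0.7923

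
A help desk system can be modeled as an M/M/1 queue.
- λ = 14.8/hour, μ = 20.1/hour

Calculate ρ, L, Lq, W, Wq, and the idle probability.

Step 1: ρ = λ/μ = 14.8/20.1 = 0.7363
Step 2: L = λ/(μ-λ) = 14.8/5.30 = 2.7925
Step 3: Lq = λ²/(μ(μ-λ)) = 219.04/(20.1×5.30) = 2.0561
Step 4: W = 1/(μ-λ) = 1/5.30 = 0.18868
Step 5: Wq = λ/(μ(μ-λ)) = 14.8/(20.1×5.30) = 0.1389
Step 6: P(0) = 1-ρ = 0.2637
Verify: L = λW = 14.8×0.18868 = 2.7925 ✔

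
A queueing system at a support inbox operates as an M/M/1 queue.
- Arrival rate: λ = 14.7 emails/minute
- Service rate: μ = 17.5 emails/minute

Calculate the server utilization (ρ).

Server utilization: ρ = λ/μ
ρ = 14.7/17.5 = 0.8400
The server is busy 84.00% of the time.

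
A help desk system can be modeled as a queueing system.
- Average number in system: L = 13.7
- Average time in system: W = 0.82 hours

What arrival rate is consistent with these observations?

Little's Law: L = λW, so λ = L/W
λ = 13.7/0.82 = 16.7073 tickets/hour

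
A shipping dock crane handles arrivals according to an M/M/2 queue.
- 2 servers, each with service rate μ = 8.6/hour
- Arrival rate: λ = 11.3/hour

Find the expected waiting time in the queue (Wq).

Traffic intensity: ρ = λ/(cμ) = 11.3/(2×8.6) = 0.6570
Since ρ = 0.6570 < 1, system is stable.
Offered load a = λ/μ = cρ = 11.3/8.6 = 1.3140
P₀ = [ Σₙ₌₀^1 aⁿ/n! + a^2/(2!(1-ρ)) ]⁻¹
Σ = a^0/0! + a^1/1! = 1.0000 + 1.3140 = 2.3140
a^2/(2!(1-ρ)) = 1.7265/(2 × 0.34302) = 2.5166
P₀ = 1/(2.3140 + 2.5166) = 0.2070
Lq = P₀·a^2·ρ / (2!(1-ρ)²) = 0.207018 × 1.72647 × 0.656977 / (2 × 0.117665) = 0.9978
Wq = Lq/λ = 0.9978/11.3 = 0.08830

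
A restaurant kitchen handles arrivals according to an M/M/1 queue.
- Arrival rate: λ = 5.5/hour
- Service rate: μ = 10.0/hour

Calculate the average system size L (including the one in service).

ρ = λ/μ = 5.5/10.0 = 0.5500
For M/M/1: L = λ/(μ-λ)
L = 5.5/(10.0-5.5) = 5.5/4.50
L = 1.2222 orders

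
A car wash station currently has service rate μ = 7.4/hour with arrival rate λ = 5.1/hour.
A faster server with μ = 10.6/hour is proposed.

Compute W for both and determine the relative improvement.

System 1: ρ₁ = 5.1/7.4 = 0.6892, W₁ = 1/(7.4-5.1) = 0.43478
System 2: ρ₂ = 5.1/10.6 = 0.4811, W₂ = 1/(10.6-5.1) = 0.18182
Improvement: (W₁-W₂)/W₁ = (0.43478-0.18182)/0.43478 = 58.18%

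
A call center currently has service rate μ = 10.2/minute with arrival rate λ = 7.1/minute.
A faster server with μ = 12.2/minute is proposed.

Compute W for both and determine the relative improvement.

System 1: ρ₁ = 7.1/10.2 = 0.6961, W₁ = 1/(10.2-7.1) = 0.32258
System 2: ρ₂ = 7.1/12.2 = 0.5820, W₂ = 1/(12.2-7.1) = 0.19608
Improvement: (W₁-W₂)/W₁ = (0.32258-0.19608)/0.32258 = 39.22%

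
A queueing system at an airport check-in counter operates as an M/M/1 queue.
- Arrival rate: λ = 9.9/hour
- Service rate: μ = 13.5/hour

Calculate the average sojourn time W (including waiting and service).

First, compute utilization: ρ = λ/μ = 9.9/13.5 = 0.7333
For M/M/1: W = 1/(μ-λ)
W = 1/(13.5-9.9) = 1/3.60
W = 0.2778 hours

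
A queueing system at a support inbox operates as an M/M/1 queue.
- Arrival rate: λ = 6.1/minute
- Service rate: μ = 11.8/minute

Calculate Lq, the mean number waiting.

ρ = λ/μ = 6.1/11.8 = 0.5169
For M/M/1: Lq = λ²/(μ(μ-λ))
Lq = 37.21/(11.8 × 5.70)
Lq = 0.5532 emails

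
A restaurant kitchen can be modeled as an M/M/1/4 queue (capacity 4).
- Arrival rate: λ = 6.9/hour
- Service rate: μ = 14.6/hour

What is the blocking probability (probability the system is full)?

ρ = λ/μ = 6.9/14.6 = 0.472603
P₀ = (1-ρ)/(1-ρ^(K+1)) = (1-0.472603)/(1-0.472603^5) = 0.5274/0.9764 = 0.5401
P_K = P₀×ρ^K = 0.5401 × 0.472603^4 = 0.5401 × 0.04989 = 0.02695
Blocking probability = 2.69%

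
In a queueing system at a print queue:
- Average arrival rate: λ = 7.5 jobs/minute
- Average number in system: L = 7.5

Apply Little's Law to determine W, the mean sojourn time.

Little's Law: L = λW, so W = L/λ
W = 7.5/7.5 = 1.0000 minutes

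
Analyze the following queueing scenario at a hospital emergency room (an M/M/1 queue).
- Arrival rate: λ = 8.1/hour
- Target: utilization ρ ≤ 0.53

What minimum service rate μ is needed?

ρ = λ/μ, so μ = λ/ρ
μ ≥ 8.1/0.53 = 15.2830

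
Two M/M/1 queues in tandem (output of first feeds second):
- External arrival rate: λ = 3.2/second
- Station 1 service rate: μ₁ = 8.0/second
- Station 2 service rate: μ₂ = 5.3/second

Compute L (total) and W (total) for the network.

By Jackson's theorem, each station behaves as independent M/M/1.
Station 1: ρ₁ = 3.2/8.0 = 0.4000, L₁ = ρ₁/(1-ρ₁) = λ/(μ₁-λ) = 3.2/4.80 = 0.6667
Station 2: ρ₂ = 3.2/5.3 = 0.6038, L₂ = ρ₂/(1-ρ₂) = λ/(μ₂-λ) = 3.2/2.10 = 1.5238
Total: L = L₁ + L₂ = 0.6667 + 1.5238 = 2.1905
W = L/λ = 2.1905/3.2 = 0.6845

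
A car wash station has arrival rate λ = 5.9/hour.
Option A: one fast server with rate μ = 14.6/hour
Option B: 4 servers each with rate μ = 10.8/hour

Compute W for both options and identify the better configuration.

Option A: single server μ = 14.6 (M/M/1)
  ρ_A = 5.9/14.6 = 0.4041
  W_A = 1/(μ-λ) = 1/(14.6-5.9) = 1/8.70 = 0.1149

Option B: 4 servers μ = 10.8 (M/M/4)
  ρ_B = λ/(cμ) = 5.9/(4×10.8) = 0.1366
  Offered load a = λ/μ = cρ = 5.9/10.8 = 0.5463
  P₀ = [ Σₙ₌₀^3 aⁿ/n! + a^4/(4!(1-ρ)) ]⁻¹
  Σ = a^0/0! + a^1/1! + a^2/2! + a^3/3! = 1.0000 + 0.5463 + 0.1492 + 0.02717 = 1.7227
  a^4/(4!(1-ρ)) = 0.08907/(24 × 0.8634) = 0.004298
  P₀ = 1/(1.7227 + 0.004298) = 0.5790
  Lq = P₀·a^4·ρ / (4!(1-ρ)²) = 0.5790 × 0.08907 × 0.1366 / (24 × 0.7455) = 0.0003937
  Wq_B = Lq/λ = 0.00039367/5.9 = 0.00006672
  W_B = Wq_B + 1/μ = 0.00006672 + 0.09259 = 0.09266

Since W_B = 0.09266 < W_A = 0.1149, Option B (multiple servers) has the shorter time in system.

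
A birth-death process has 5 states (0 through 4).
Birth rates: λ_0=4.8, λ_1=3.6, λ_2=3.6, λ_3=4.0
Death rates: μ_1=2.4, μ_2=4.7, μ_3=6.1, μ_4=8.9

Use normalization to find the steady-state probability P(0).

Ratios P(n)/P(0) = (λ₀···λₙ₋₁)/(μ₁···μₙ):
P(1)/P(0) = (4.8)/(2.4) = 2.0000
P(2)/P(0) = (4.8×3.6)/(2.4×4.7) = 1.5319
P(3)/P(0) = (4.8×3.6×3.6)/(2.4×4.7×6.1) = 0.9041
P(4)/P(0) = (4.8×3.6×3.6×4.0)/(2.4×4.7×6.1×8.9) = 0.4063

Normalization: ∑ P(n) = 1
P(0) × (1.0000 + 2.0000 + 1.5319 + 0.9041 + 0.4063) = 1
P(0) × 5.8423 = 1
P(0) = 1/5.8423 = 0.1712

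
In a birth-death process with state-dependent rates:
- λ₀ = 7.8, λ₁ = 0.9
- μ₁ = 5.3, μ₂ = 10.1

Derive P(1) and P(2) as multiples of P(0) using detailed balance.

Balance equations:
State 0: λ₀P₀ = μ₁P₁ → P₁ = (λ₀/μ₁)P₀ = (7.8/5.3)P₀ = 1.4717P₀
State 1: P₂ = (λ₀λ₁)/(μ₁μ₂)P₀ = (7.8×0.9)/(5.3×10.1)P₀ = 0.1311P₀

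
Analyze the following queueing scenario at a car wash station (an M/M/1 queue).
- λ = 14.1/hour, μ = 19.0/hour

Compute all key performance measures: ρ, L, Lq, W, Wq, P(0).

Step 1: ρ = λ/μ = 14.1/19.0 = 0.7421
Step 2: L = λ/(μ-λ) = 14.1/4.90 = 2.8776
Step 3: Lq = λ²/(μ(μ-λ)) = 198.81/(19.0×4.90) = 2.1354
Step 4: W = 1/(μ-λ) = 1/4.90 = 0.204082
Step 5: Wq = λ/(μ(μ-λ)) = 14.1/(19.0×4.90) = 0.1515
Step 6: P(0) = 1-ρ = 0.2579
Verify: L = λW = 14.1×0.204082 = 2.8776 ✔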